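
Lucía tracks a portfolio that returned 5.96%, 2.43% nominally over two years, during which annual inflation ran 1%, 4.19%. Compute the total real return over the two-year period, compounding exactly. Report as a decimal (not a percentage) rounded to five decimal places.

0.03139

Nominal growth factor = 1.0596 × 1.0243 = 1.085348
Price-level growth factor = 1.0100 × 1.0419 = 1.052319
Real growth factor = 1.085348 / 1.052319 = 1.031387
Total real return = 1.031387 − 1 → 0.03139.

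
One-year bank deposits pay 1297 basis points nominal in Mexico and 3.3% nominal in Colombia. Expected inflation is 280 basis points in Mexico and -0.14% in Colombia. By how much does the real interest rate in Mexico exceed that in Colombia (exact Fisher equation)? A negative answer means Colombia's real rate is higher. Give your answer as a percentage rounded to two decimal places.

Mexico: (1 + 0.1297)/(1 + 0.0280) − 1 = 9.8930%
Colombia: (1 + 0.0330)/(1 − 0.0014) − 1 = 3.4448%
Differential = 9.8930% − 3.4448% = 6.4482% → 6.45%.

6.45%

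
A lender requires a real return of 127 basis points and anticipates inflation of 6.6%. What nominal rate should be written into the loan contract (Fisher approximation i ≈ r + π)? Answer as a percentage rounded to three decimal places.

7.870%

i ≈ r + π = 1.27% + 6.6% = 7.870%.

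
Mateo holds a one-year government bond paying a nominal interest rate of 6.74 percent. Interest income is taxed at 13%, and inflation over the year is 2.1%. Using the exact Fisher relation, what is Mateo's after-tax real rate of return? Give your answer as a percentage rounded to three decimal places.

3.686%

After-tax nominal return = 6.74% × (1 − 0.13) = 5.8638%.
1 + r = 1.058638 / 1.02100 = 1.036864
After-tax real rate = 1.036864 − 1 → 3.686%.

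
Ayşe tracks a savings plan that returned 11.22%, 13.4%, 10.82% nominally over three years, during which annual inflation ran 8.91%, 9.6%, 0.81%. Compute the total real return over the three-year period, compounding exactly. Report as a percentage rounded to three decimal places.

16.153%

Nominal growth factor = 1.1122 × 1.1340 × 1.1082 = 1.3977004
Price-level growth factor = 1.0891 × 1.0960 × 1.0081 = 1.2033222
Real growth factor = 1.3977004 / 1.2033222 = 1.1615346
Total real return = 1.1615346 − 1 → 16.153%.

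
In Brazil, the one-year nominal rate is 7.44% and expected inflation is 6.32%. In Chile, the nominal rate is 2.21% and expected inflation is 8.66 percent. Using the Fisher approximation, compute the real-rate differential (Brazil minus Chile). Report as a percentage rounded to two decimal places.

7.57%

Brazil: 7.44% − 6.32% = 1.120%
Chile: 2.21% − 8.66% = -6.450%
Differential = 7.570% → 7.57%.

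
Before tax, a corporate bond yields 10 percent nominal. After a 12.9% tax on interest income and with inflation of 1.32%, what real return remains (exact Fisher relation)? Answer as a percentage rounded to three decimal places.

7.294%

After-tax nominal return = 10% × (1 − 0.129) = 8.7100%.
1 + r = 1.08710 / 1.01320 = 1.072937
After-tax real rate = 1.072937 − 1 → 7.294%.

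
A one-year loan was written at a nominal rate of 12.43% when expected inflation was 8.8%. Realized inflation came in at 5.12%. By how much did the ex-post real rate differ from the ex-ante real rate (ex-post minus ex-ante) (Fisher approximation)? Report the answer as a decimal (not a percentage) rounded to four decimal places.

Ex-ante: 12.43% − 8.8% = 3.630%
Ex-post: 12.43% − 5.12% = 7.310%
Difference (ex-post − ex-ante) = 3.6800% → 0.0368.

0.0368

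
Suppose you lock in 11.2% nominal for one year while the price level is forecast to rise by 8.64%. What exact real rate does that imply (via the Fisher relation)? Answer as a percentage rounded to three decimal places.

By the Fisher relation, 1 + r = (1 + i)/(1 + π).
1 + r = 1.11200 / 1.08640 = 1.023564
r = 1.023564 − 1 = 2.3564%, i.e. 2.356%.

2.356%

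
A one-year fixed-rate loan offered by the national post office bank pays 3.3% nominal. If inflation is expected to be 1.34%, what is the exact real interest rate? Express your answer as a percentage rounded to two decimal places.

1.93%

1 + r = 1.03300 / 1.01340 = 1.019341
r = 1.019341 − 1 = 1.9341%, i.e. 1.93%.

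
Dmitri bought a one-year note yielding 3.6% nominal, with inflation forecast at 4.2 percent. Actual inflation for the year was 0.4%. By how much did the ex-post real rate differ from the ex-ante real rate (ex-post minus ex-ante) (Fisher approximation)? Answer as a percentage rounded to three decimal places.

Ex-ante: 3.6% − 4.2% = -0.600%
Ex-post: 3.6% − 0.4% = 3.200%
Difference (ex-post − ex-ante) = 3.8000% → 3.800%.

3.800%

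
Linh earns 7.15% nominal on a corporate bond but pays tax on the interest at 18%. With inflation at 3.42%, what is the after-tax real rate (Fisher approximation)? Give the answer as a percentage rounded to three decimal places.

2.443%

After-tax nominal return = 7.15% × (1 − 0.18) = 5.8630%.
r ≈ 5.8630% − 3.42% → 2.443%.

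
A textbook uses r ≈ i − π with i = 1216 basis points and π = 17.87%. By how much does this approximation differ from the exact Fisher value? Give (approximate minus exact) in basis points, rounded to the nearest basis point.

Approximate: r ≈ 12.160% − 17.870% = -5.7100%
Exact: (1 + 0.1216)/(1 + 0.1787) − 1 = -4.8443%
Error = -5.7100% − (-4.8443%) = -0.8657% → -87 basis points.

-87 basis points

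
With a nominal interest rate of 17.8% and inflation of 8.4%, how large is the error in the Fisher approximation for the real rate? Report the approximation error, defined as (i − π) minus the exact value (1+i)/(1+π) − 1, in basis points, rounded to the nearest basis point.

Approximate: r ≈ 17.800% − 8.400% = 9.4000%
Exact: (1 + 0.1780)/(1 + 0.0840) − 1 = 8.6716%
Error = 9.4000% − 8.6716% = 0.7284% → 73 basis points.

73 basis points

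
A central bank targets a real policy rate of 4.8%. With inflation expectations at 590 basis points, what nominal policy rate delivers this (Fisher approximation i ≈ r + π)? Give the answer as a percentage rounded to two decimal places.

10.70%

i ≈ r + π = 4.8% + 5.9% = 10.70%.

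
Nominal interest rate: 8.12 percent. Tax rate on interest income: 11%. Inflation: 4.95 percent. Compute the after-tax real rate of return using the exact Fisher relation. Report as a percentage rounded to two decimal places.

2.17%

After-tax nominal return = 8.12% × (1 − 0.11) = 7.2268%.
1 + r = 1.072268 / 1.04950 = 1.021694
After-tax real rate = 1.021694 − 1 → 2.17%.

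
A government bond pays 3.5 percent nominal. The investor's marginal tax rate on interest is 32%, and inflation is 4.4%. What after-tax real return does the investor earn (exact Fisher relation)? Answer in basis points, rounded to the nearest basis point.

-193 basis points

After-tax nominal return = 3.5% × (1 − 0.32) = 2.3800%.
1 + r = 1.02380 / 1.04400 = 0.980651
After-tax real rate = 0.980651 − 1 → -193 basis points.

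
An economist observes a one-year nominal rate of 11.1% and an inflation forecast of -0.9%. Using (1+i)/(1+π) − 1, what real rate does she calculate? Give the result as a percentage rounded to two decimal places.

By the Fisher relation, 1 + r = (1 + i)/(1 + π).
1 + r = 1.11100 / 0.99100 = 1.121090
r = 1.121090 − 1 = 12.1090%, i.e. 12.11%.

12.11%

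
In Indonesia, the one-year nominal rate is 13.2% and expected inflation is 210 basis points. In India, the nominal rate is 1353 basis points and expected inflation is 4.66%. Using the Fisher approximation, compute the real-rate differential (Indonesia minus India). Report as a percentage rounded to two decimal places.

2.23%

Indonesia: 13.2% − 2.1% = 11.100%
India: 13.53% − 4.66% = 8.870%
Differential = 2.230% → 2.23%.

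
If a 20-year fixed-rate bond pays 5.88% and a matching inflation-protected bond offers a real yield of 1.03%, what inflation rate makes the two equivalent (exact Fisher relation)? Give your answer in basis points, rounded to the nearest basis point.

480 basis points

(1 + π) = (1 + i)/(1 + r) = 1.05880 / 1.01030 = 1.048006
Break-even inflation = 1.048006 − 1 → 480 basis points.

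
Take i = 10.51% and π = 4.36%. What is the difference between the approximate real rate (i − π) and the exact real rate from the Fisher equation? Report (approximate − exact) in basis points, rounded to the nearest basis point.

26 basis points

Approximate: r ≈ 10.510% − 4.360% = 6.1500%
Exact: (1 + 0.1051)/(1 + 0.0436) − 1 = 5.8931%
Error = 6.1500% − 5.8931% = 0.2569% → 26 basis points.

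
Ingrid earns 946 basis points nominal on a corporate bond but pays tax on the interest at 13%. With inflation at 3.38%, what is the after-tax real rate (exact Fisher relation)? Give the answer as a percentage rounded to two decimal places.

4.69%

After-tax nominal return = 9.46% × (1 − 0.13) = 8.2302%.
1 + r = 1.082302 / 1.03380 = 1.046916
After-tax real rate = 1.046916 − 1 → 4.69%.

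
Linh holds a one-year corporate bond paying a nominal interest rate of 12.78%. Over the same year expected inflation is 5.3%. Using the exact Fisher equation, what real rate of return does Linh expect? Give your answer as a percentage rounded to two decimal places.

7.10%

By the Fisher equation, 1 + r = (1 + i)/(1 + π).
1 + r = 1.12780 / 1.05300 = 1.071035
r = 1.071035 − 1 = 7.1035%, i.e. 7.10%.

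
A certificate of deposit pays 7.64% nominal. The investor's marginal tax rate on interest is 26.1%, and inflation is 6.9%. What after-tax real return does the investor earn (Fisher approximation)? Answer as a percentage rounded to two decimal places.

-1.25%

After-tax nominal return = 7.64% × (1 − 0.261) = 5.64596%.
r ≈ 5.64596% − 6.9% → -1.25%.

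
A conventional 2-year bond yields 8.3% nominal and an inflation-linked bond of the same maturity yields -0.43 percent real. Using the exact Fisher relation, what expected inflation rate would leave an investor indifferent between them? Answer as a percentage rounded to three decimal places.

8.768%

(1 + π) = (1 + i)/(1 + r) = 1.08300 / 0.99570 = 1.087677
Break-even inflation = 1.087677 − 1 → 8.768%.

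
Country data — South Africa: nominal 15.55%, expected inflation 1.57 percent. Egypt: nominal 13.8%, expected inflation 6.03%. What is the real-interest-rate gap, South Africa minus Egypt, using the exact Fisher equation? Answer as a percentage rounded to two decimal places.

South Africa: (1 + 0.1555)/(1 + 0.0157) − 1 = 13.7639%
Egypt: (1 + 0.1380)/(1 + 0.0603) − 1 = 7.3281%
Differential = 13.7639% − 7.3281% = 6.4358% → 6.44%.

6.44%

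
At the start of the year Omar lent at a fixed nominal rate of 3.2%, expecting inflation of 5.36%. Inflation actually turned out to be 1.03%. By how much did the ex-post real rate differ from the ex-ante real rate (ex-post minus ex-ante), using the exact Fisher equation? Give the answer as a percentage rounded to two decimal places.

Ex-ante: (1 + 0.0320)/(1 + 0.0536) − 1 = -2.0501%
Ex-post: (1 + 0.0320)/(1 + 0.0103) − 1 = 2.1479%
Difference (ex-post − ex-ante) = 4.1980% → 4.20%.

4.20%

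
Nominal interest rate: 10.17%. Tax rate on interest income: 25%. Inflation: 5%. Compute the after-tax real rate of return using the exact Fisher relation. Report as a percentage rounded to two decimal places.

After-tax nominal return = 10.17% × (1 − 0.25) = 7.6275%.
1 + r = 1.076275 / 1.05000 = 1.025024
After-tax real rate = 1.025024 − 1 → 2.50%.

2.50%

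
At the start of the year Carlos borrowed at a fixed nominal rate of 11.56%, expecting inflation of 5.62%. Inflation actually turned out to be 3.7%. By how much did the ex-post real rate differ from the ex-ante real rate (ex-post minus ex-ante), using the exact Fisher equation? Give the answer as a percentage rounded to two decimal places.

Ex-ante: (1 + 0.1156)/(1 + 0.0562) − 1 = 5.6239%
Ex-post: (1 + 0.1156)/(1 + 0.0370) − 1 = 7.5796%
Difference (ex-post − ex-ante) = 1.9556% → 1.96%.

1.96%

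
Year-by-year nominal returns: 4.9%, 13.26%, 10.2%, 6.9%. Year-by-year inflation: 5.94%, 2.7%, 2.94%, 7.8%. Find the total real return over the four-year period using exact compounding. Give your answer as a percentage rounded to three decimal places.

15.925%

Compound the nominal returns: 1.0490 × 1.1326 × 1.1020 × 1.0690 = 1.399624.
Compound inflation: 1.0594 × 1.0270 × 1.0294 × 1.0780 = 1.207350.
Deflate: 1.399624 / 1.207350 = 1.159252.
Total real return = 1.159252 − 1 → 15.925%.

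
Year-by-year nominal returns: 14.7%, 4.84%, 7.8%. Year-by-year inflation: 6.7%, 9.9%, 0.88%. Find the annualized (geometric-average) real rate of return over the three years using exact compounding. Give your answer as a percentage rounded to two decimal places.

Compound the nominal returns: 1.1470 × 1.0484 × 1.0780 = 1.29631095.
Compound inflation: 1.0670 × 1.0990 × 1.0088 = 1.18295217.
Deflate: 1.29631095 / 1.18295217 = 1.09582702.
Annualized real rate = 1.09582702^(1/3) − 1 = 3.0973% → 3.10%.

3.10%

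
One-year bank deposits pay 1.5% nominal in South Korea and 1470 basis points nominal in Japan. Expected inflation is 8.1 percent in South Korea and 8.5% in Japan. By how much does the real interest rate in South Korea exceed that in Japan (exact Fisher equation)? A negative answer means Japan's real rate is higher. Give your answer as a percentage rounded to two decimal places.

South Korea: (1 + 0.0150)/(1 + 0.0810) − 1 = -6.1055%
Japan: (1 + 0.1470)/(1 + 0.0850) − 1 = 5.7143%
Differential = -6.1055% − 5.7143% = -11.8197% → -11.82%.

-11.82%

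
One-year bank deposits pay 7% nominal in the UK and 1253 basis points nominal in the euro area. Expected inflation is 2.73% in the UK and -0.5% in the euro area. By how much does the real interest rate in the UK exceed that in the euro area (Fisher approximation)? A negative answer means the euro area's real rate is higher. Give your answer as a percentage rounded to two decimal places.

-8.76%

The UK: 7% − 2.73% = 4.270%
The euro area: 12.53% − (-0.5%) = 13.030%
Differential = -8.760% → -8.76%.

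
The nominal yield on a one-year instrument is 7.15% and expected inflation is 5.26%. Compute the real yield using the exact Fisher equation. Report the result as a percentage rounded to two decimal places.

1 + r = 1.07150 / 1.05260 = 1.017956
r = 1.017956 − 1 = 1.7956%, i.e. 1.80%.

1.80%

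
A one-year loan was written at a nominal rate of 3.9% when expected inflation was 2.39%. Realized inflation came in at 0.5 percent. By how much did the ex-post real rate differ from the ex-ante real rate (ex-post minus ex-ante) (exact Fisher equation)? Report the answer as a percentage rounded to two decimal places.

Ex-ante: (1 + 0.0390)/(1 + 0.0239) − 1 = 1.4748%
Ex-post: (1 + 0.0390)/(1 + 0.0050) − 1 = 3.3831%
Difference (ex-post − ex-ante) = 1.9083% → 1.91%.

1.91%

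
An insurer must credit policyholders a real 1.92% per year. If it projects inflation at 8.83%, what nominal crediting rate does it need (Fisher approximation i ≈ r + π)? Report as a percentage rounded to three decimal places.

i ≈ r + π = 1.92% + 8.83% = 10.750%.

10.750%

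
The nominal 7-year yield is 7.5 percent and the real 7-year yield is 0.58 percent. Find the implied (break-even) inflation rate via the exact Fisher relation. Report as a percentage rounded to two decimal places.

6.88%

(1 + π) = (1 + i)/(1 + r) = 1.07500 / 1.00580 = 1.068801
Break-even inflation = 1.068801 − 1 → 6.88%.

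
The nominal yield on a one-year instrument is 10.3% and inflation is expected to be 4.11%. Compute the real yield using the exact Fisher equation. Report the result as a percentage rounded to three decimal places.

By the Fisher relation, 1 + r = (1 + i)/(1 + π).
1 + r = 1.10300 / 1.04110 = 1.059456
r = 1.059456 − 1 = 5.9456%, i.e. 5.946%.

5.946%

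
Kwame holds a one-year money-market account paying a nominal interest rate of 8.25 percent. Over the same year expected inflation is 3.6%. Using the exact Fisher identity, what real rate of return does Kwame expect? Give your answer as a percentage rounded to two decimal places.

By the Fisher identity, 1 + r = (1 + i)/(1 + π).
1 + r = 1.08250 / 1.03600 = 1.044884
r = 1.044884 − 1 = 4.4884%, i.e. 4.49%.

4.49%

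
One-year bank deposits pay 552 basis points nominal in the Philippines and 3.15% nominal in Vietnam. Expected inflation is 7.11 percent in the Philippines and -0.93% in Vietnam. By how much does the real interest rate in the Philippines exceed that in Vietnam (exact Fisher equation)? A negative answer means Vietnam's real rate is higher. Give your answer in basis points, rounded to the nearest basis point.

The Philippines: (1 + 0.0552)/(1 + 0.0711) − 1 = -1.4845%
Vietnam: (1 + 0.0315)/(1 − 0.0093) − 1 = 4.1183%
Differential = -1.4845% − 4.1183% = -5.6028% → -560 basis points.

-560 basis points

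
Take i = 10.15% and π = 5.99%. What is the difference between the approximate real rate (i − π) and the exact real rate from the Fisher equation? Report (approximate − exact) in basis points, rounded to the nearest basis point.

Approximate: r ≈ 10.150% − 5.990% = 4.1600%
Exact: (1 + 0.1015)/(1 + 0.0599) − 1 = 3.9249%
Error = 4.1600% − 3.9249% = 0.2351% → 24 basis points.

24 basis points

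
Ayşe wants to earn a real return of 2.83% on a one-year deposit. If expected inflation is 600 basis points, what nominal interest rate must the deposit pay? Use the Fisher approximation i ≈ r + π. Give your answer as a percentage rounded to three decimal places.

8.830%

i ≈ r + π = 2.83% + 6% = 8.830%.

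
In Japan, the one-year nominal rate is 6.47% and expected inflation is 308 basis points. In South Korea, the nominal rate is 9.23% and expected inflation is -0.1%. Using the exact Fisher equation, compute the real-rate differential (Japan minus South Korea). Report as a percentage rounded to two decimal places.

Japan: (1 + 0.0647)/(1 + 0.0308) − 1 = 3.2887%
South Korea: (1 + 0.0923)/(1 − 0.0010) − 1 = 9.3393%
Differential = 3.2887% − 9.3393% = -6.0506% → -6.05%.

-6.05%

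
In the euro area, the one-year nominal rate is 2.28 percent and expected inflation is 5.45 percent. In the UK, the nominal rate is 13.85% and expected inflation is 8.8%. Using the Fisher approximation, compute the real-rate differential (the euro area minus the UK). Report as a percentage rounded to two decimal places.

-8.22%

The euro area: 2.28% − 5.45% = -3.170%
The UK: 13.85% − 8.8% = 5.050%
Differential = -8.220% → -8.22%.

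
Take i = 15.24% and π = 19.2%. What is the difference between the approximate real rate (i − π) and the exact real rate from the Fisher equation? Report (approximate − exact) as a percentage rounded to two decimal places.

-0.64%

Approximate: r ≈ 15.240% − 19.200% = -3.9600%
Exact: (1 + 0.1524)/(1 + 0.1920) − 1 = -3.3221%
Error = -3.9600% − (-3.3221%) = -0.6379% → -0.64%.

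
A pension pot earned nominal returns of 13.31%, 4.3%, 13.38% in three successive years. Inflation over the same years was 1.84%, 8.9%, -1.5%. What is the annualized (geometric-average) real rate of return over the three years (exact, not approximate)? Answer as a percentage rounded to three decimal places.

Nominal growth factor = 1.1331 × 1.0430 × 1.1338 = 1.33995126
Price-level growth factor = 1.0184 × 1.0890 × 0.9850 = 1.09240204
Real growth factor = 1.33995126 / 1.09240204 = 1.22661000
Annualized real rate = 1.22661000^(1/3) − 1 = 7.0456% → 7.046%.

7.046%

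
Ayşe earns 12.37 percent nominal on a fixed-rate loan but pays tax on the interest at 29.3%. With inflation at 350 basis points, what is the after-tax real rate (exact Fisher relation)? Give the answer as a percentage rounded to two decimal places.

5.07%

After-tax nominal return = 12.37% × (1 − 0.293) = 8.74559%.
1 + r = 1.0874559 / 1.03500 = 1.050682
After-tax real rate = 1.050682 − 1 → 5.07%.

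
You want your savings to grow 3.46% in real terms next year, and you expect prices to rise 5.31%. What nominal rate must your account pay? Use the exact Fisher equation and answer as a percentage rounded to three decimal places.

(1 + i) = (1 + r)(1 + π) = 1.03460 × 1.05310 = 1.08953726
i = 1.08953726 − 1, so the required nominal rate is 8.954%.

8.954%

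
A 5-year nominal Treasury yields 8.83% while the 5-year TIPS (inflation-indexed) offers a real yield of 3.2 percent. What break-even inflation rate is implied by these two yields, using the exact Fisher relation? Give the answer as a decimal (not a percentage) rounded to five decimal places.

0.05455

(1 + π) = (1 + i)/(1 + r) = 1.08830 / 1.03200 = 1.054554
Break-even inflation = 1.054554 − 1 → 0.05455.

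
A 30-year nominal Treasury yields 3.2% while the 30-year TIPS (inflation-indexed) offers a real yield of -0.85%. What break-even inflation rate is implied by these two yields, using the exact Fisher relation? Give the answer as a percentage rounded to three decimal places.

(1 + π) = (1 + i)/(1 + r) = 1.03200 / 0.99150 = 1.040847
Break-even inflation = 1.040847 − 1 → 4.085%.

4.085%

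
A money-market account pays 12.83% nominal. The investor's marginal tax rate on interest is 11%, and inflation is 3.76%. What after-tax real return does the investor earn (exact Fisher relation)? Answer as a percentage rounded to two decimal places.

After-tax nominal return = 12.83% × (1 − 0.11) = 11.4187%.
1 + r = 1.114187 / 1.03760 = 1.073812
After-tax real rate = 1.073812 − 1 → 7.38%.

7.38%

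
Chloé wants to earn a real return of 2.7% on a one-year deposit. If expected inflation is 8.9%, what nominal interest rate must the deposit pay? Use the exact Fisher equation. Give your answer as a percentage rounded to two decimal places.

(1 + i) = (1 + r)(1 + π) = 1.02700 × 1.08900 = 1.118403
i = 1.118403 − 1, so the required nominal rate is 11.84%.

11.84%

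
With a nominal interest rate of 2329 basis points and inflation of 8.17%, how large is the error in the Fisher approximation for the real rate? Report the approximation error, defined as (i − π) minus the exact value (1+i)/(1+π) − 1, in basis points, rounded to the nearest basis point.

114 basis points

Approximate: r ≈ 23.290% − 8.170% = 15.1200%
Exact: (1 + 0.2329)/(1 + 0.0817) − 1 = 13.9780%
Error = 15.1200% − 13.9780% = 1.1420% → 114 basis points.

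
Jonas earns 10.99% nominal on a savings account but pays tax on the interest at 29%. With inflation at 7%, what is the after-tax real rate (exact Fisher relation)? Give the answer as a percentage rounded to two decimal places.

After-tax nominal return = 10.99% × (1 − 0.29) = 7.8029%.
1 + r = 1.078029 / 1.07000 = 1.007504
After-tax real rate = 1.007504 − 1 → 0.75%.

0.75%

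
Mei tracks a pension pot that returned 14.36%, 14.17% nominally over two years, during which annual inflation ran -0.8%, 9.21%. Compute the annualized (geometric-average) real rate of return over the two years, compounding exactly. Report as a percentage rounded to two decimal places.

9.78%

Nominal growth factor = 1.1436 × 1.1417 = 1.30564812
Price-level growth factor = 0.9920 × 1.0921 = 1.08336320
Real growth factor = 1.30564812 / 1.08336320 = 1.20518042
Annualized real rate = 1.20518042^(1/2) − 1 = 9.7807% → 9.78%.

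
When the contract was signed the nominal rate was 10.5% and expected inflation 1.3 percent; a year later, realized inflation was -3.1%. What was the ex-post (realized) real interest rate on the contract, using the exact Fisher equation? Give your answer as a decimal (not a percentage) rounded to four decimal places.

0.1404

Ex-post: (1 + 0.1050)/(1 − 0.0310) − 1 = 14.0351%
So the realized real rate is 0.1404.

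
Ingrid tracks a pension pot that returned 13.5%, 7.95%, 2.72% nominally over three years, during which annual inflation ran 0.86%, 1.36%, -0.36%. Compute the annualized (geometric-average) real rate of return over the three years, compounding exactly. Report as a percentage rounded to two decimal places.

Compound the nominal returns: 1.1350 × 1.0795 × 1.0272 = 1.25855882.
Compound inflation: 1.0086 × 1.0136 × 0.9964 = 1.01863662.
Deflate: 1.25855882 / 1.01863662 = 1.23553267.
Annualized real rate = 1.23553267^(1/3) − 1 = 7.3045% → 7.30%.

7.30%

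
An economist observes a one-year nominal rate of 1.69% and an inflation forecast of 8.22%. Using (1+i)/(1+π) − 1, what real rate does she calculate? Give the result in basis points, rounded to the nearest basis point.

-603 basis points

1 + r = 1.01690 / 1.08220 = 0.939660
r = 0.939660 − 1 = -6.0340%, i.e. -603 basis points.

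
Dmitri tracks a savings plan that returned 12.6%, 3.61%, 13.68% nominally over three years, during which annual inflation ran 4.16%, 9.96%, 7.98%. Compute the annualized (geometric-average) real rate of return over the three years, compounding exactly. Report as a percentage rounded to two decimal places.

Compound the nominal returns: 1.1260 × 1.0361 × 1.1368 = 1.32624613.
Compound inflation: 1.0416 × 1.0996 × 1.0798 = 1.23674176.
Deflate: 1.32624613 / 1.23674176 = 1.07237111.
Annualized real rate = 1.07237111^(1/3) − 1 = 2.3564% → 2.36%.

2.36%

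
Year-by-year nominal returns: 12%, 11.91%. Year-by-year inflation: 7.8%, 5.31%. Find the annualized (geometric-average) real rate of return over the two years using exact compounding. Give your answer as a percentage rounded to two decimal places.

Compound the nominal returns: 1.1200 × 1.1191 = 1.253392000.
Compound inflation: 1.0780 × 1.0531 = 1.135241800.
Deflate: 1.253392000 / 1.135241800 = 1.104074920.
Annualized real rate = 1.104074920^(1/2) − 1 = 5.07497% → 5.07%.

5.07%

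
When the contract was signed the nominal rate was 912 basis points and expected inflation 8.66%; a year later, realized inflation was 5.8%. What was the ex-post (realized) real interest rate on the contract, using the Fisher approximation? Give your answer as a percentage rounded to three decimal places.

Ex-post: 9.12% − 5.8% = 3.320%
So the realized real rate is 3.320%.

3.320%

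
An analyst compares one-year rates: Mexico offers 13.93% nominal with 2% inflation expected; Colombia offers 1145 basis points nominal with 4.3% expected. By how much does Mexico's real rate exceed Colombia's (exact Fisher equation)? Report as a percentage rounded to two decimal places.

Mexico: (1 + 0.1393)/(1 + 0.0200) − 1 = 11.6961%
Colombia: (1 + 0.1145)/(1 + 0.0430) − 1 = 6.8552%
Differential = 11.6961% − 6.8552% = 4.8409% → 4.84%.

4.84%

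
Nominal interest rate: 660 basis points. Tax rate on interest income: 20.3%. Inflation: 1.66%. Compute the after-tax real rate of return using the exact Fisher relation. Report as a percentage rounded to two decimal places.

3.54%

After-tax nominal return = 6.6% × (1 − 0.203) = 5.2602%.
1 + r = 1.052602 / 1.01660 = 1.035414
After-tax real rate = 1.035414 − 1 → 3.54%.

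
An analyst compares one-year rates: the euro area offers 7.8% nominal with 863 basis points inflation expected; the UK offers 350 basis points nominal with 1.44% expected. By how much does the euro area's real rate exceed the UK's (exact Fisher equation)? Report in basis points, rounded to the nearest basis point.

-279 basis points

The euro area: (1 + 0.0780)/(1 + 0.0863) − 1 = -0.7641%
The UK: (1 + 0.0350)/(1 + 0.0144) − 1 = 2.0308%
Differential = -0.7641% − 2.0308% = -2.7948% → -279 basis points.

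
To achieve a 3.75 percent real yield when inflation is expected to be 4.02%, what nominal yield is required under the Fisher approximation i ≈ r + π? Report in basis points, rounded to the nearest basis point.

i ≈ r + π = 3.75% + 4.02% = 777 basis points.

777 basis points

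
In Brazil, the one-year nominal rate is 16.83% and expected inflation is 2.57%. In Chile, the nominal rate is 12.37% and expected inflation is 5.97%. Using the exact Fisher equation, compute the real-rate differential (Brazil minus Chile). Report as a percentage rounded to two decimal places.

7.86%

Brazil: (1 + 0.1683)/(1 + 0.0257) − 1 = 13.9027%
Chile: (1 + 0.1237)/(1 + 0.0597) − 1 = 6.0394%
Differential = 13.9027% − 6.0394% = 7.8633% → 7.86%.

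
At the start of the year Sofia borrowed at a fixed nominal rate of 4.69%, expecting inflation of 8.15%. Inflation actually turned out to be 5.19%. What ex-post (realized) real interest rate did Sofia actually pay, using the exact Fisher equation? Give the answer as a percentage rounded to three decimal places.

Ex-post: (1 + 0.0469)/(1 + 0.0519) − 1 = -0.4753%
So the realized real rate is -0.475%.

-0.475%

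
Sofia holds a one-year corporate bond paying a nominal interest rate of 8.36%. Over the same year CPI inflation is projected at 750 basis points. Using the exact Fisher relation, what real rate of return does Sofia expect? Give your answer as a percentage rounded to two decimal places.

0.80%

By the Fisher relation, 1 + r = (1 + i)/(1 + π).
1 + r = 1.08360 / 1.07500 = 1.008000
r = 1.008000 − 1 = 0.8000%, i.e. 0.80%.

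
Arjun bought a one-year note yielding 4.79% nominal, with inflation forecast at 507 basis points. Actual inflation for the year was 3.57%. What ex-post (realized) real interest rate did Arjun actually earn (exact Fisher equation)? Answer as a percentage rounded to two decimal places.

1.18%

Ex-post: (1 + 0.0479)/(1 + 0.0357) − 1 = 1.1779%
So the realized real rate is 1.18%.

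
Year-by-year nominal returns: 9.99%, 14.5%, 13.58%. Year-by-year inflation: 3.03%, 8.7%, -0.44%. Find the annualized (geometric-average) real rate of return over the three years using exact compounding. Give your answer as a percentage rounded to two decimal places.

Compound the nominal returns: 1.0999 × 1.1450 × 1.1358 = 1.43041005.
Compound inflation: 1.0303 × 1.0870 × 0.9956 = 1.11500838.
Deflate: 1.43041005 / 1.11500838 = 1.28286933.
Annualized real rate = 1.28286933^(1/3) − 1 = 8.6578% → 8.66%.

8.66%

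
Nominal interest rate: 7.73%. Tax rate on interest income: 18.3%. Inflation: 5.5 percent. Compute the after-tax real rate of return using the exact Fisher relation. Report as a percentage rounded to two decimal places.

0.77%

After-tax nominal return = 7.73% × (1 − 0.183) = 6.31541%.
1 + r = 1.0631541 / 1.05500 = 1.007729
After-tax real rate = 1.007729 − 1 → 0.77%.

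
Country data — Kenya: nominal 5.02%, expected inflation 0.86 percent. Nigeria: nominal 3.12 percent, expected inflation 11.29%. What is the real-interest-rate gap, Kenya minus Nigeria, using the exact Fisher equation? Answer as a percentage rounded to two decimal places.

Kenya: (1 + 0.0502)/(1 + 0.0086) − 1 = 4.1245%
Nigeria: (1 + 0.0312)/(1 + 0.1129) − 1 = -7.3412%
Differential = 4.1245% − (-7.3412%) = 11.4657% → 11.47%.

11.47%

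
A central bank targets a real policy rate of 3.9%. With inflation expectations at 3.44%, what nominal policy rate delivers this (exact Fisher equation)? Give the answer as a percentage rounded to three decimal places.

7.474%

(1 + i) = (1 + r)(1 + π) = 1.03900 × 1.03440 = 1.0747416
i = 1.0747416 − 1, so the required nominal rate is 7.474%.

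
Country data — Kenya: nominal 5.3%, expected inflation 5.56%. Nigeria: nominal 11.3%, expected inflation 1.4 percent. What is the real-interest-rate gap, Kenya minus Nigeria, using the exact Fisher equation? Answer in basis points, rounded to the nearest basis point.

-1001 basis points

Kenya: (1 + 0.0530)/(1 + 0.0556) − 1 = -0.2463%
Nigeria: (1 + 0.1130)/(1 + 0.0140) − 1 = 9.7633%
Differential = -0.2463% − 9.7633% = -10.0096% → -1001 basis points.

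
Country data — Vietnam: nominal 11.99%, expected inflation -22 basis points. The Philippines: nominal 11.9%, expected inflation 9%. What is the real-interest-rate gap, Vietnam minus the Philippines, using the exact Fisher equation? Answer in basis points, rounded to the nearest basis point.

Vietnam: (1 + 0.1199)/(1 − 0.0022) − 1 = 12.2369%
The Philippines: (1 + 0.1190)/(1 + 0.0900) − 1 = 2.6606%
Differential = 12.2369% − 2.6606% = 9.5764% → 958 basis points.

958 basis points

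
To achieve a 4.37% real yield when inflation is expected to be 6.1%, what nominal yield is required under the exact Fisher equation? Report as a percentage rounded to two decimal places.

10.74%

(1 + i) = (1 + r)(1 + π) = 1.04370 × 1.06100 = 1.1073657
i = 1.1073657 − 1, so the required nominal rate is 10.74%.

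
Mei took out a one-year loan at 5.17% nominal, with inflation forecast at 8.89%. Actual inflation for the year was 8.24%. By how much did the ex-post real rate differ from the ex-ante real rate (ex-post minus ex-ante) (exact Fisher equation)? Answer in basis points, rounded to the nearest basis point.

58 basis points

Ex-ante: (1 + 0.0517)/(1 + 0.0889) − 1 = -3.4163%
Ex-post: (1 + 0.0517)/(1 + 0.0824) − 1 = -2.8363%
Difference (ex-post − ex-ante) = 0.5800% → 58 basis points.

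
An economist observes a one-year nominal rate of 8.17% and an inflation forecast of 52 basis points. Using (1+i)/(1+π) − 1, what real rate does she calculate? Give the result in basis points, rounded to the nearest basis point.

By the Fisher relation, 1 + r = (1 + i)/(1 + π).
1 + r = 1.08170 / 1.00520 = 1.076104
r = 1.076104 − 1 = 7.6104%, i.e. 761 basis points.

761 basis points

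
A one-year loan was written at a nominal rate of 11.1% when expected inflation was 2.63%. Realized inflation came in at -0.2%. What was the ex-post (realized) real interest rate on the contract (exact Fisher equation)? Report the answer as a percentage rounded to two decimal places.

Ex-post: (1 + 0.1110)/(1 − 0.0020) − 1 = 11.3226%
So the realized real rate is 11.32%.

11.32%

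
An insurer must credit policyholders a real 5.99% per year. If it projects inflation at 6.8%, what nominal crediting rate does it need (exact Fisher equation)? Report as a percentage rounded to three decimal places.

13.197%

(1 + i) = (1 + r)(1 + π) = 1.05990 × 1.06800 = 1.1319732
i = 1.1319732 − 1, so the required nominal rate is 13.197%.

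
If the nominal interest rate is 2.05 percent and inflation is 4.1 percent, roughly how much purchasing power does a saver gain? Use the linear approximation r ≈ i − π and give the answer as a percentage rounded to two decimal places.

r ≈ i − π = 2.05% − 4.1% = -2.05%.

-2.05%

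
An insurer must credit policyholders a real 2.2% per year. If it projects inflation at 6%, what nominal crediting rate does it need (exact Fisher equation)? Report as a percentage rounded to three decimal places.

(1 + i) = (1 + r)(1 + π) = 1.02200 × 1.06000 = 1.08332
i = 1.08332 − 1, so the required nominal rate is 8.332%.

8.332%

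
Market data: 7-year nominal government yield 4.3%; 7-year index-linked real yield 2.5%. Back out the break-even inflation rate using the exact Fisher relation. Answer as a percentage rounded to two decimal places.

(1 + π) = (1 + i)/(1 + r) = 1.04300 / 1.02500 = 1.017561
Break-even inflation = 1.017561 − 1 → 1.76%.

1.76%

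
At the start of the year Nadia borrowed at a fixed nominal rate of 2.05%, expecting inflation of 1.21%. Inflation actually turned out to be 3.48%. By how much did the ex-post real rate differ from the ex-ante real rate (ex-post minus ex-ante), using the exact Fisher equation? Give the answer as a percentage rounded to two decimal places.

-2.21%

Ex-ante: (1 + 0.0205)/(1 + 0.0121) − 1 = 0.8300%
Ex-post: (1 + 0.0205)/(1 + 0.0348) − 1 = -1.3819%
Difference (ex-post − ex-ante) = -2.2119% → -2.21%.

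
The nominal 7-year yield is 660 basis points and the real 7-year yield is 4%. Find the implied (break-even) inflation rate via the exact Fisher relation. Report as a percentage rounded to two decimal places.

2.50%

(1 + π) = (1 + i)/(1 + r) = 1.06600 / 1.04000 = 1.025000
Break-even inflation = 1.025000 − 1 → 2.50%.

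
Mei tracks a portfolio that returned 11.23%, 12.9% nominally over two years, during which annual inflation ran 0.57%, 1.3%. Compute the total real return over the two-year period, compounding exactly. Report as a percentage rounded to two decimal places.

23.26%

Nominal growth factor = 1.1123 × 1.1290 = 1.255787
Price-level growth factor = 1.0057 × 1.0130 = 1.018774
Real growth factor = 1.255787 / 1.018774 = 1.232645
Total real return = 1.232645 − 1 → 23.26%.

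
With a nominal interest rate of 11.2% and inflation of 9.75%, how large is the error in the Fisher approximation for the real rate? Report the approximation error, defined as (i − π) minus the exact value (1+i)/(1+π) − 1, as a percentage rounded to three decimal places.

0.129%

Approximate: r ≈ 11.200% − 9.750% = 1.4500%
Exact: (1 + 0.1120)/(1 + 0.0975) − 1 = 1.3212%
Error = 1.4500% − 1.3212% = 0.1288% → 0.129%.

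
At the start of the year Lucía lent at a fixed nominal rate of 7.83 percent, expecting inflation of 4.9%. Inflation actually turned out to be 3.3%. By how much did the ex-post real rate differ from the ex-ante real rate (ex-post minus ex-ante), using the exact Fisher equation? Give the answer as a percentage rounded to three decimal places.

Ex-ante: (1 + 0.0783)/(1 + 0.0490) − 1 = 2.7931%
Ex-post: (1 + 0.0783)/(1 + 0.0330) − 1 = 4.3853%
Difference (ex-post − ex-ante) = 1.5921% → 1.592%.

1.592%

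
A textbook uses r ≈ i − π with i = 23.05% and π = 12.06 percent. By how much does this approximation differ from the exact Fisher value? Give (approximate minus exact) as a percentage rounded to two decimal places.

Approximate: r ≈ 23.050% − 12.060% = 10.9900%
Exact: (1 + 0.2305)/(1 + 0.1206) − 1 = 9.8072%
Error = 10.9900% − 9.8072% = 1.1828% → 1.18%.

1.18%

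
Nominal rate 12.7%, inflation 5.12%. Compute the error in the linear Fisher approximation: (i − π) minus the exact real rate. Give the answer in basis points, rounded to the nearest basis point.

Approximate: r ≈ 12.700% − 5.120% = 7.5800%
Exact: (1 + 0.1270)/(1 + 0.0512) − 1 = 7.2108%
Error = 7.5800% − 7.2108% = 0.3692% → 37 basis points.

37 basis points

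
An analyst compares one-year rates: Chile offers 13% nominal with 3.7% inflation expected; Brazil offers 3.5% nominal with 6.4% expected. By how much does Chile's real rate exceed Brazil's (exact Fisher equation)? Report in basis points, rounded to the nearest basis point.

Chile: (1 + 0.1300)/(1 + 0.0370) − 1 = 8.9682%
Brazil: (1 + 0.0350)/(1 + 0.0640) − 1 = -2.7256%
Differential = 8.9682% − (-2.7256%) = 11.6937% → 1169 basis points.

1169 basis points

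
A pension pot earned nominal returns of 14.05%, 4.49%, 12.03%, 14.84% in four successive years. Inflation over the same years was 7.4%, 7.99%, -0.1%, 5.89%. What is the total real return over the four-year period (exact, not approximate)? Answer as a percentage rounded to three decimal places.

Compound the nominal returns: 1.1405 × 1.0449 × 1.1203 × 1.1484 = 1.533196.
Compound inflation: 1.0740 × 1.0799 × 0.9990 × 1.0589 = 1.226897.
Deflate: 1.533196 / 1.226897 = 1.249653.
Total real return = 1.249653 − 1 → 24.965%.

24.965%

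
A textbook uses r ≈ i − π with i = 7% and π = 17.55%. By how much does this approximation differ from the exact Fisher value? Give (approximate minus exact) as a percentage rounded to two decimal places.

-1.58%

Approximate: r ≈ 7.000% − 17.550% = -10.5500%
Exact: (1 + 0.0700)/(1 + 0.1755) − 1 = -8.9749%
Error = -10.5500% − (-8.9749%) = -1.5751% → -1.58%.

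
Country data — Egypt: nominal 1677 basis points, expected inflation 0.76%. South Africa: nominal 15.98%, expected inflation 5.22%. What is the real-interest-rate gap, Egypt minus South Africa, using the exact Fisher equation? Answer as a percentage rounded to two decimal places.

Egypt: (1 + 0.1677)/(1 + 0.0076) − 1 = 15.8892%
South Africa: (1 + 0.1598)/(1 + 0.0522) − 1 = 10.2262%
Differential = 15.8892% − 10.2262% = 5.6630% → 5.66%.

5.66%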